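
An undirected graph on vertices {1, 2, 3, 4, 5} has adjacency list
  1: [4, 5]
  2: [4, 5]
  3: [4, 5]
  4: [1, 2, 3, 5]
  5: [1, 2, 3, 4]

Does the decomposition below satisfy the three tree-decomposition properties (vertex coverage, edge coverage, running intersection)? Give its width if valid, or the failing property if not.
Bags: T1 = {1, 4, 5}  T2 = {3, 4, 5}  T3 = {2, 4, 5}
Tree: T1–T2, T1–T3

Every vertex of G appears in some bag (union = {1, 2, 3, 4, 5}); every edge is covered by a bag; and for each vertex v the set of bags containing v is connected in the bag tree. The decomposition is therefore valid. The largest bag has 3 vertices, so the width is 2.

Yes; width 2.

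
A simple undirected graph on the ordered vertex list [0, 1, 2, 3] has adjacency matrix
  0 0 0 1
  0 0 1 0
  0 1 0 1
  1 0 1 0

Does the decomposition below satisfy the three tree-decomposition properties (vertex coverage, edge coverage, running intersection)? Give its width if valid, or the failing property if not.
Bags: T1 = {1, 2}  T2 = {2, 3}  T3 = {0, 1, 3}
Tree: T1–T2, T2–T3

A tree decomposition must satisfy three properties: every vertex lies in some bag; for every edge, both endpoints lie together in some bag; and for every vertex, the bags containing it form a connected subtree. Here bags containing vertex 1 are not connected in the tree, so the decomposition is invalid.

No — bags containing vertex 1 are not connected in the tree.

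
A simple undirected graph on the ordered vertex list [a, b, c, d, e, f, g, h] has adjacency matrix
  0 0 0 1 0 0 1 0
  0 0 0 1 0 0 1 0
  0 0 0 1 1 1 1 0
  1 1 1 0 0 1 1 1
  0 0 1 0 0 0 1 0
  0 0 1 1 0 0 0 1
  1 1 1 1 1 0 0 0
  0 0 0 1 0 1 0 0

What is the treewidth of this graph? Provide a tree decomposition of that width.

Each bag holds 3 vertices, so the decomposition has width 2, which upper-bounds the treewidth. Conversely, {c, d, g} is a clique of size 3, and the vertices of any clique must share a bag in every tree decomposition; so some bag has ≥ 3 vertices and tw(G) ≥ 2. Therefore the treewidth is 2.

Treewidth 2.
One such decomposition:
Bags: B1 = {c, d, g}  B2 = {c, d, f}  B3 = {a, d, g}  B4 = {d, f, h}  B5 = {c, e, g}  B6 = {b, d, g}
Tree: B1–B2, B1–B3, B2–B4, B1–B5, B3–B6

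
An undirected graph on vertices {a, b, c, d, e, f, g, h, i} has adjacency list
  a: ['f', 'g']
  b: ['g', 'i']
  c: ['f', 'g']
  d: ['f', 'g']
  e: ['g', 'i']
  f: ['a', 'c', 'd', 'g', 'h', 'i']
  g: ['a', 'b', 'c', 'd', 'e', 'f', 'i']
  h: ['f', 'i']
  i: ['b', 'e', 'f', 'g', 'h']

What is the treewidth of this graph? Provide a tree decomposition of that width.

Each bag holds 3 vertices, so the decomposition has width 2, which upper-bounds the treewidth. Conversely, {e, g, i} is a clique of size 3, and the vertices of any clique must share a bag in every tree decomposition; so some bag has ≥ 3 vertices and tw(G) ≥ 2. Therefore the treewidth is 2.

Treewidth 2.
One optimal decomposition is:
Bags: B1 = {a, f, g}  B2 = {c, f, g}  B3 = {d, f, g}  B4 = {f, g, i}  B5 = {e, g, i}  B6 = {f, h, i}  B7 = {b, g, i}
Tree: B1–B2, B2–B3, B2–B4, B4–B5, B4–B6, B4–B7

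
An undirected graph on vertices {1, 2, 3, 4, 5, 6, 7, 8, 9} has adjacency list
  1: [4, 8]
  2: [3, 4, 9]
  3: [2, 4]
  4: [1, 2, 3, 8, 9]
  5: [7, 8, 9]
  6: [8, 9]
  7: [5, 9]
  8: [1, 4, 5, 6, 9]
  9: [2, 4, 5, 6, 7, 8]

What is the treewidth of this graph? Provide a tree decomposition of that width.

Every bag has size at most 3, so the width is 3 − 1 = 2 and tw(G) ≤ 2. For the lower bound, the 3 vertices {1, 4, 8} are pairwise adjacent, and any tree decomposition puts a clique entirely inside one bag — forcing width ≥ 2. The upper and lower bounds meet at 2, so that is the treewidth.

Treewidth 2.
Bags: B1 = {4, 8, 9}  B2 = {5, 8, 9}  B3 = {5, 7, 9}  B4 = {1, 4, 8}  B5 = {2, 4, 9}  B6 = {2, 3, 4}  B7 = {6, 8, 9}
Tree: B1–B2, B2–B3, B1–B4, B1–B5, B5–B6, B1–B7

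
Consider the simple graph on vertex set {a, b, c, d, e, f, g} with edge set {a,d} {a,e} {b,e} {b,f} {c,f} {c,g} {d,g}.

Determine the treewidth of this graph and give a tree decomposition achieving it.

Treewidth 2.
One optimal decomposition is:
Bags: B1 = {a, d, g}  B2 = {a, e, g}  B3 = {b, e, g}  B4 = {b, f, g}  B5 = {c, f, g}
Tree: B1–B2, B2–B3, B3–B4, B4–B5

Each bag holds 3 vertices, so the decomposition has width 2, which upper-bounds the treewidth. Since g–d–a–e–b–f–c–g is a cycle in G, G is not acyclic. Forests are exactly the graphs of treewidth ≤ 1, so tw(G) ≥ 2. Hence tw(G) = 2 exactly.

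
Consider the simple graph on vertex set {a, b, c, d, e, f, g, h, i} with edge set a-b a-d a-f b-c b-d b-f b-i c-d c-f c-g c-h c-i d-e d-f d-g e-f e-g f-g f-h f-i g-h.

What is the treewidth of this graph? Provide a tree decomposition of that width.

Each bag holds 4 vertices, so the decomposition has width 3, which upper-bounds the treewidth. Conversely, {d, e, f, g} is a clique of size 4, and the vertices of any clique must share a bag in every tree decomposition; so some bag has ≥ 4 vertices and tw(G) ≥ 3. Hence tw(G) = 3 exactly.

Treewidth 3.
One such decomposition:
Bags: B1 = {d, e, f, g}  B2 = {c, d, f, g}  B3 = {c, f, g, h}  B4 = {b, c, d, f}  B5 = {a, b, d, f}  B6 = {b, c, f, i}
Tree: B1–B2, B2–B3, B2–B4, B4–B5, B4–B6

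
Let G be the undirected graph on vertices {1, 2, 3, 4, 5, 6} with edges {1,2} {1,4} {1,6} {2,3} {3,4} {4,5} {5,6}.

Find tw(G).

2

A width-2 tree decomposition is:
Bags: B1 = {1, 2, 3}  B2 = {1, 3, 4}  B3 = {1, 4, 6}  B4 = {4, 5, 6}
Tree: B1–B2, B2–B3, B3–B4
Every bag has size at most 3, so the width is 3 − 1 = 2 and tw(G) ≤ 2. For the lower bound, G contains the cycle 2–3–4–1–2, so G is not a forest; only forests have treewidth ≤ 1, hence tw(G) ≥ 2. Hence tw(G) = 2 exactly.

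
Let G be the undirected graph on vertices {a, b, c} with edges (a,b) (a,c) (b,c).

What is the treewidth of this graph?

A width-2 tree decomposition is:
Bags: B1 = {a, b, c}
Tree: (single bag)
A single bag containing all 3 vertices is trivially a valid decomposition of width 2. For the lower bound, the 3 vertices {a, b, c} are pairwise adjacent, and any tree decomposition puts a clique entirely inside one bag — forcing width ≥ 2. The upper and lower bounds meet at 2, so that is the treewidth.

2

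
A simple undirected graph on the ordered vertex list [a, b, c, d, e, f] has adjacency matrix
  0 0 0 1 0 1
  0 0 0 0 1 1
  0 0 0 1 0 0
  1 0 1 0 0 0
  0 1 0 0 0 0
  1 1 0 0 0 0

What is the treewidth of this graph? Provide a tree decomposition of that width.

Each bag holds 2 vertices, so the decomposition has width 1, which upper-bounds the treewidth. Any graph with an edge has treewidth ≥ 1, and G has the edge e–b. Hence tw(G) = 1 exactly.

Treewidth 1.
One optimal decomposition is:
Bags: B1 = {b, e}  B2 = {b, f}  B3 = {a, f}  B4 = {a, d}  B5 = {c, d}
Tree: B1–B2, B2–B3, B3–B4, B4–B5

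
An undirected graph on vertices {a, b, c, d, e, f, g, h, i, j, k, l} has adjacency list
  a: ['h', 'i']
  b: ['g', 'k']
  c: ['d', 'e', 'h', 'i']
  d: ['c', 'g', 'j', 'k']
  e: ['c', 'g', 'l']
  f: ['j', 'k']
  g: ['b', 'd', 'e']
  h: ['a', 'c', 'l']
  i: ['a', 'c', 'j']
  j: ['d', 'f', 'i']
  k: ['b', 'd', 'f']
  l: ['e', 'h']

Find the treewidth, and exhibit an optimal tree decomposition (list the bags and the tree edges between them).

Treewidth 3.
Bags: B1 = {a, e, h, l}  B2 = {a, c, e, h}  B3 = {a, c, e, i}  B4 = {c, e, g, i}  B5 = {c, d, g, i}  B6 = {d, g, i, j}  B7 = {b, d, g, j}  B8 = {b, d, j, k}  B9 = {b, f, j, k}
Tree: B1–B2, B2–B3, B3–B4, B4–B5, B5–B6, B6–B7, B7–B8, B8–B9

The largest bag has 4 vertices, giving width 3; this decomposition certifies tw(G) ≤ 3. For the lower bound: the 4 vertex sets {a,h,l}, {e}, {c}, {d,g,i,j} are disjoint, each induces a connected subgraph, and every pair is joined by at least one edge of G. Contracting each set to a single vertex therefore yields K_{4} as a minor, and since treewidth is minor-monotone, tw(G) ≥ tw(K_{4}) = 3. Hence tw(G) = 3 exactly.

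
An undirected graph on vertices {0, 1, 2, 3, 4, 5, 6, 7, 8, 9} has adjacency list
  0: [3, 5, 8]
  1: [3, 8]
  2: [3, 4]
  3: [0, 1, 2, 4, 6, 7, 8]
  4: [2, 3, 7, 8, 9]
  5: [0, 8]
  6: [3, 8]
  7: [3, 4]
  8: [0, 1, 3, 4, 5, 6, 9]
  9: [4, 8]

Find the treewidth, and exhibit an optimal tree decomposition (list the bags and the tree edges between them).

Treewidth 2.
One optimal decomposition is:
Bags: B1 = {0, 5, 8}  B2 = {0, 3, 8}  B3 = {3, 4, 8}  B4 = {3, 6, 8}  B5 = {4, 8, 9}  B6 = {3, 4, 7}  B7 = {2, 3, 4}  B8 = {1, 3, 8}
Tree: B1–B2, B2–B3, B3–B4, B3–B5, B3–B6, B6–B7, B4–B8

The largest bag has 3 vertices, giving width 2; this decomposition certifies tw(G) ≤ 2. For the lower bound, the 3 vertices {4, 8, 9} are pairwise adjacent, and any tree decomposition puts a clique entirely inside one bag — forcing width ≥ 2. The upper and lower bounds meet at 2, so that is the treewidth.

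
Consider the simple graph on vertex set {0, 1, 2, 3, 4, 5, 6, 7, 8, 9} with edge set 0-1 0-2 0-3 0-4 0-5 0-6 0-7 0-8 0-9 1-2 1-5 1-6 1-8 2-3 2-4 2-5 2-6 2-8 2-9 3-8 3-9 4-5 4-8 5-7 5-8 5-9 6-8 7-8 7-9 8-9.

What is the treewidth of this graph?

4

A width-4 tree decomposition is:
Bags: B1 = {0, 2, 4, 5, 8}  B2 = {0, 1, 2, 5, 8}  B3 = {0, 2, 5, 8, 9}  B4 = {0, 1, 2, 6, 8}  B5 = {0, 2, 3, 8, 9}  B6 = {0, 5, 7, 8, 9}
Tree: B1–B2, B2–B3, B2–B4, B3–B5, B3–B6
Each bag holds 5 vertices, so the decomposition has width 4, which upper-bounds the treewidth. Conversely, {0, 2, 3, 8, 9} is a clique of size 5, and the vertices of any clique must share a bag in every tree decomposition; so some bag has ≥ 5 vertices and tw(G) ≥ 4. Therefore the treewidth is 4.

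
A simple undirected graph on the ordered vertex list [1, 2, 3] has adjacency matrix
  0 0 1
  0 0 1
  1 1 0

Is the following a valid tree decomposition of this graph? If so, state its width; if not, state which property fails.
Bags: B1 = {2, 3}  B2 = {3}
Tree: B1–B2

A tree decomposition must satisfy three properties: every vertex lies in some bag; for every edge, both endpoints lie together in some bag; and for every vertex, the bags containing it form a connected subtree. Here vertex 1 appears in no bag, so the decomposition is invalid.

No — vertex 1 appears in no bag.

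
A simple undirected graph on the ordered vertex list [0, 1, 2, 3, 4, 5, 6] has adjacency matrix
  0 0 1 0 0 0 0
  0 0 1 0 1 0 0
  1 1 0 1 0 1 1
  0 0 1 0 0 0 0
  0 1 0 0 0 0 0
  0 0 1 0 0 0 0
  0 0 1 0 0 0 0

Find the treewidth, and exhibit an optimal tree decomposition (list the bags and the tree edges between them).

Treewidth 1.
One optimal decomposition is:
Bags: B1 = {1, 2}  B2 = {1, 4}  B3 = {0, 2}  B4 = {2, 3}  B5 = {2, 6}  B6 = {2, 5}
Tree: B1–B2, B1–B3, B1–B4, B3–B5, B1–B6

The largest bag has 2 vertices, giving width 1; this decomposition certifies tw(G) ≤ 1. G has an edge, so its treewidth is at least 1. Combining the bounds, tw(G) = 1.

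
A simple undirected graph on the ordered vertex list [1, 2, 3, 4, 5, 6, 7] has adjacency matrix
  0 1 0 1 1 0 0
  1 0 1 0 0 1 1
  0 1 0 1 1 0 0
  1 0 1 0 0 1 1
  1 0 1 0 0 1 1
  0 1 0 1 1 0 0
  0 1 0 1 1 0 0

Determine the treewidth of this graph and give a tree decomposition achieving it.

The largest bag has 4 vertices, giving width 3; this decomposition certifies tw(G) ≤ 3. For the lower bound: the 4 vertex sets {2,7}, {1,4}, {5}, {3} are disjoint, each induces a connected subgraph, and every pair is joined by at least one edge of G. Contracting each set to a single vertex therefore yields K_{4} as a minor, and since treewidth is minor-monotone, tw(G) ≥ tw(K_{4}) = 3. Combining the bounds, tw(G) = 3.

Treewidth 3.
One optimal decomposition is:
Bags: B1 = {2, 4, 5, 7}  B2 = {1, 2, 4, 5}  B3 = {2, 3, 4, 5}  B4 = {2, 4, 5, 6}
Tree: B1–B2, B2–B3, B3–B4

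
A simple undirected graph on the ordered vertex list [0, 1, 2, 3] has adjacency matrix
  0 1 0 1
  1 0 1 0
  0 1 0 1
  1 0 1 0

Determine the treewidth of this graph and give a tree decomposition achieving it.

Treewidth 2.
One such decomposition:
Bags: B1 = {0, 1, 2}  B2 = {0, 2, 3}
Tree: B1–B2

Every bag has size at most 3, so the width is 3 − 1 = 2 and tw(G) ≤ 2. For the lower bound, G contains the cycle 0–1–2–3–0, so G is not a forest; only forests have treewidth ≤ 1, hence tw(G) ≥ 2. Hence tw(G) = 2 exactly.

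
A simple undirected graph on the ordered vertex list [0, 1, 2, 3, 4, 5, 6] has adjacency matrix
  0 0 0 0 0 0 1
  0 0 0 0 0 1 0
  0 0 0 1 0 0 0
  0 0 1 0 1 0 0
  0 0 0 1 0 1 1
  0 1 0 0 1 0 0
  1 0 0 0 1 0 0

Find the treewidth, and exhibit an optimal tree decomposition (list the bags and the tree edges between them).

Treewidth 1.
One optimal decomposition is:
Bags: B1 = {3, 4}  B2 = {4, 6}  B3 = {4, 5}  B4 = {1, 5}  B5 = {0, 6}  B6 = {2, 3}
Tree: B1–B2, B2–B3, B3–B4, B2–B5, B1–B6

The largest bag has 2 vertices, giving width 1; this decomposition certifies tw(G) ≤ 1. Since G has at least one edge (e.g. 3–4), it is not an edgeless graph, so tw(G) ≥ 1. The upper and lower bounds meet at 1, so that is the treewidth.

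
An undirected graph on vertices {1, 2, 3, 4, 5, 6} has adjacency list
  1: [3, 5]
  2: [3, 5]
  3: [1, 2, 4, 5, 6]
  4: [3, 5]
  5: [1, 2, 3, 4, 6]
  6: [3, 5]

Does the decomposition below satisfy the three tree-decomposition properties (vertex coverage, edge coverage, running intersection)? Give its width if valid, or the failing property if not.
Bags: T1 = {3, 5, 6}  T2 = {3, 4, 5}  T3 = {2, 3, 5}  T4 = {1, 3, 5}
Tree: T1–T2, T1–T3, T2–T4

Checking the three conditions: (i) the bags cover all of {1, 2, 3, 4, 5, 6}; (ii) for each edge, some bag contains both endpoints; (iii) the bags containing any fixed vertex form a subtree. All hold, so the decomposition is valid with width 3 − 1 = 2.

Yes; width 2.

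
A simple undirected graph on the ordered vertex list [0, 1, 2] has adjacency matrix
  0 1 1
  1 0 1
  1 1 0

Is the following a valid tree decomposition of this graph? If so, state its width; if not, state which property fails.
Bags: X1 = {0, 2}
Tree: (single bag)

A tree decomposition must satisfy three properties: every vertex lies in some bag; for every edge, both endpoints lie together in some bag; and for every vertex, the bags containing it form a connected subtree. Here vertex 1 appears in no bag, so the decomposition is invalid.

No — vertex 1 appears in no bag.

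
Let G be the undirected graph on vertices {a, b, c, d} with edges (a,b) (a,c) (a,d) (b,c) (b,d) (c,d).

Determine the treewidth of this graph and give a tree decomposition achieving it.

A single bag containing all 4 vertices is trivially a valid decomposition of width 3. On the other hand G contains the 4-clique {a, b, c, d}. A clique must lie in a single bag of any decomposition, so no decomposition can have width below 3. The upper and lower bounds meet at 3, so that is the treewidth.

Treewidth 3.
Bags: B1 = {a, b, c, d}
Tree: (single bag)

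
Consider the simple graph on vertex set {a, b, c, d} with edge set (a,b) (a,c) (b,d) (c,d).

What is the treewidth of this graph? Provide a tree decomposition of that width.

Treewidth 2.
One such decomposition:
Bags: B1 = {a, b, d}  B2 = {a, c, d}
Tree: B1–B2

Each bag holds 3 vertices, so the decomposition has width 2, which upper-bounds the treewidth. The edges d–b–a–c–d form a cycle, so G is not a tree and its treewidth is at least 2. The upper and lower bounds meet at 2, so that is the treewidth.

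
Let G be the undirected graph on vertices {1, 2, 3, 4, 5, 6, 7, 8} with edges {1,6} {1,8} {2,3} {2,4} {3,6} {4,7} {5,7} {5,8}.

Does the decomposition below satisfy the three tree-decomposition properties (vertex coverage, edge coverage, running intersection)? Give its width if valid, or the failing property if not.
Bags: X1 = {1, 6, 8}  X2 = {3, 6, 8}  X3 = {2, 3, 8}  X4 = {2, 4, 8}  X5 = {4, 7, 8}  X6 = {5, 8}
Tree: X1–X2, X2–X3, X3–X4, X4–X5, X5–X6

No — edge (7,5) lies in no bag.

A tree decomposition must satisfy three properties: every vertex lies in some bag; for every edge, both endpoints lie together in some bag; and for every vertex, the bags containing it form a connected subtree. Here edge (7,5) lies in no bag, so the decomposition is invalid.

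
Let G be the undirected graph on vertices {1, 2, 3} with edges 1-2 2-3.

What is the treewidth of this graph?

1

A width-1 tree decomposition is:
Bags: B1 = {1, 2}  B2 = {2, 3}
Tree: B1–B2
The largest bag has 2 vertices, giving width 1; this decomposition certifies tw(G) ≤ 1. G has an edge, so its treewidth is at least 1. Combining the bounds, tw(G) = 1.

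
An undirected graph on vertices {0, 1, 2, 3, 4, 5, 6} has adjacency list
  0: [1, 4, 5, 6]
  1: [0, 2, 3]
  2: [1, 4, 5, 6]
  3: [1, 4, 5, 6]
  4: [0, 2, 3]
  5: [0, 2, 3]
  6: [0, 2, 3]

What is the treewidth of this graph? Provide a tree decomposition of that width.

Every bag has size at most 4, so the width is 4 − 1 = 3 and tw(G) ≤ 3. For the lower bound: the 4 vertex sets {2,5}, {3,4}, {0}, {1} are disjoint, each induces a connected subgraph, and every pair is joined by at least one edge of G. Contracting each set to a single vertex therefore yields K_{4} as a minor, and since treewidth is minor-monotone, tw(G) ≥ tw(K_{4}) = 3. Combining the bounds, tw(G) = 3.

Treewidth 3.
One such decomposition:
Bags: B1 = {0, 2, 3, 5}  B2 = {0, 2, 3, 4}  B3 = {0, 1, 2, 3}  B4 = {0, 2, 3, 6}
Tree: B1–B2, B2–B3, B3–B4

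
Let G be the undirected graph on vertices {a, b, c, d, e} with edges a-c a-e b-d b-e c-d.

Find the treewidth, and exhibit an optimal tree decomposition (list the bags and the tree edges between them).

The largest bag has 3 vertices, giving width 2; this decomposition certifies tw(G) ≤ 2. For the lower bound, G contains the cycle e–b–d–c–a–e, so G is not a forest; only forests have treewidth ≤ 1, hence tw(G) ≥ 2. Therefore the treewidth is 2.

Treewidth 2.
Bags: B1 = {b, d, e}  B2 = {c, d, e}  B3 = {a, c, e}
Tree: B1–B2, B2–B3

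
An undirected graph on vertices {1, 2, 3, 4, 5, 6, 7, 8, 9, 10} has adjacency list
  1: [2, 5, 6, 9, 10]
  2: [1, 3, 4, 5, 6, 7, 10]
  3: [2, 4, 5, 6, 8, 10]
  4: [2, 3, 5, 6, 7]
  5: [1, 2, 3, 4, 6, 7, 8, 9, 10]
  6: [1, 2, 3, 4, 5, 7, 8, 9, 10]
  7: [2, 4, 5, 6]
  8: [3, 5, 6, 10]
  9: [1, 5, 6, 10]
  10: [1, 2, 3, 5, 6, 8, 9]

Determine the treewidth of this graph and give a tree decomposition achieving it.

Treewidth 4.
One such decomposition:
Bags: B1 = {3, 5, 6, 8, 10}  B2 = {2, 3, 5, 6, 10}  B3 = {2, 3, 4, 5, 6}  B4 = {2, 4, 5, 6, 7}  B5 = {1, 2, 5, 6, 10}  B6 = {1, 5, 6, 9, 10}
Tree: B1–B2, B2–B3, B3–B4, B2–B5, B5–B6

Every bag has size at most 5, so the width is 5 − 1 = 4 and tw(G) ≤ 4. On the other hand G contains the 5-clique {3, 5, 6, 8, 10}. A clique must lie in a single bag of any decomposition, so no decomposition can have width below 4. Combining the bounds, tw(G) = 4.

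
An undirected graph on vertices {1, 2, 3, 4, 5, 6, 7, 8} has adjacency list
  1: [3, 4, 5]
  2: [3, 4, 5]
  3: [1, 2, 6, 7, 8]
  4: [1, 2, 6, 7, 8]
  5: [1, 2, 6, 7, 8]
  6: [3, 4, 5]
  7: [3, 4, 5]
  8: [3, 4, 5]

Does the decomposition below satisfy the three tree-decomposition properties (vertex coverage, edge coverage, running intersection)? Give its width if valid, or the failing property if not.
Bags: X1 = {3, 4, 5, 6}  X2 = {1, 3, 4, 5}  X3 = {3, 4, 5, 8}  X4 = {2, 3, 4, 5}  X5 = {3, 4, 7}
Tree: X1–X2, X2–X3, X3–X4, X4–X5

No — edge (5,7) lies in no bag.

A tree decomposition must satisfy three properties: every vertex lies in some bag; for every edge, both endpoints lie together in some bag; and for every vertex, the bags containing it form a connected subtree. Here edge (5,7) lies in no bag, so the decomposition is invalid.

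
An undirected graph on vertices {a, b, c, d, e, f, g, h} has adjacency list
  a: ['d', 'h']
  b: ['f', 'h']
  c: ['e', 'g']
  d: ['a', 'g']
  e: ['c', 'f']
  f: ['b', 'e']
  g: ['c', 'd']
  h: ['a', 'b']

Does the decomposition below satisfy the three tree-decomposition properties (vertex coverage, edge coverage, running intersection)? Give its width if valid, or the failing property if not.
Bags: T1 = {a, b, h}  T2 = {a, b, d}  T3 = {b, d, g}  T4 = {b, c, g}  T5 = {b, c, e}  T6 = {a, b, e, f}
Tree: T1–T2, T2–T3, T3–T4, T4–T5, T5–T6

No — bags containing vertex a are not connected in the tree.

A tree decomposition must satisfy three properties: every vertex lies in some bag; for every edge, both endpoints lie together in some bag; and for every vertex, the bags containing it form a connected subtree. Here bags containing vertex a are not connected in the tree, so the decomposition is invalid.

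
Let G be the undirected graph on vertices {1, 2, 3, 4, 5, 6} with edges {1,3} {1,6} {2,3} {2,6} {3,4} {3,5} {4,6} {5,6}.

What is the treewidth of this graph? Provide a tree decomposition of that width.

Treewidth 2.
Bags: B1 = {3, 4, 6}  B2 = {1, 3, 6}  B3 = {2, 3, 6}  B4 = {3, 5, 6}
Tree: B1–B2, B2–B3, B3–B4

The largest bag has 3 vertices, giving width 2; this decomposition certifies tw(G) ≤ 2. For the lower bound, G contains the cycle 4–3–1–6–4, so G is not a forest; only forests have treewidth ≤ 1, hence tw(G) ≥ 2. The upper and lower bounds meet at 2, so that is the treewidth.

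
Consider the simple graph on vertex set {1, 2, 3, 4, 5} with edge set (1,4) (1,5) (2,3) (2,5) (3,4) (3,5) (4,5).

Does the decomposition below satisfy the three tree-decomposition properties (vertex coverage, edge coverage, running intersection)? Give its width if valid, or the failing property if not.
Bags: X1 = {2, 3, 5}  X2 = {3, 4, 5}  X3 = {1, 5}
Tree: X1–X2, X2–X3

A tree decomposition must satisfy three properties: every vertex lies in some bag; for every edge, both endpoints lie together in some bag; and for every vertex, the bags containing it form a connected subtree. Here edge (4,1) lies in no bag, so the decomposition is invalid.

No — edge (4,1) lies in no bag.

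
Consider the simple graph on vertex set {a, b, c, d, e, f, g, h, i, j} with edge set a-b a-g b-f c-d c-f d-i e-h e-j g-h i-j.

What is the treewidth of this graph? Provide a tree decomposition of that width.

The largest bag has 3 vertices, giving width 2; this decomposition certifies tw(G) ≤ 2. Since a–g–h–e–j–i–d–c–f–b–a is a cycle in G, G is not acyclic. Forests are exactly the graphs of treewidth ≤ 1, so tw(G) ≥ 2. Hence tw(G) = 2 exactly.

Treewidth 2.
Bags: B1 = {a, g, h}  B2 = {a, e, h}  B3 = {a, e, j}  B4 = {a, i, j}  B5 = {a, d, i}  B6 = {a, c, d}  B7 = {a, c, f}  B8 = {a, b, f}
Tree: B1–B2, B2–B3, B3–B4, B4–B5, B5–B6, B6–B7, B7–B8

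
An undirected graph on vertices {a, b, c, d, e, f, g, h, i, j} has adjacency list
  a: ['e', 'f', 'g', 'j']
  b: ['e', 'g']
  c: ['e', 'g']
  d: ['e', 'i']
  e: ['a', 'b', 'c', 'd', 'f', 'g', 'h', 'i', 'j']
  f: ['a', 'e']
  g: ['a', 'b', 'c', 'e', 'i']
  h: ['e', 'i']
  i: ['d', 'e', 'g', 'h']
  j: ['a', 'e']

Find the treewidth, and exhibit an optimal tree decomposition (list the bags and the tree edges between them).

Every bag has size at most 3, so the width is 3 − 1 = 2 and tw(G) ≤ 2. Conversely, {d, e, i} is a clique of size 3, and the vertices of any clique must share a bag in every tree decomposition; so some bag has ≥ 3 vertices and tw(G) ≥ 2. Combining the bounds, tw(G) = 2.

Treewidth 2.
Bags: B1 = {d, e, i}  B2 = {e, h, i}  B3 = {e, g, i}  B4 = {a, e, g}  B5 = {a, e, j}  B6 = {b, e, g}  B7 = {c, e, g}  B8 = {a, e, f}
Tree: B1–B2, B1–B3, B3–B4, B4–B5, B3–B6, B6–B7, B4–B8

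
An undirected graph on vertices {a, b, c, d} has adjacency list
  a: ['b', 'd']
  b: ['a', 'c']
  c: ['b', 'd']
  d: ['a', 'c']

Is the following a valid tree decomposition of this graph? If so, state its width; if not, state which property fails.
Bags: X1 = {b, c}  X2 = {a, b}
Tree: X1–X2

A tree decomposition must satisfy three properties: every vertex lies in some bag; for every edge, both endpoints lie together in some bag; and for every vertex, the bags containing it form a connected subtree. Here vertex d appears in no bag, so the decomposition is invalid.

No — vertex d appears in no bag.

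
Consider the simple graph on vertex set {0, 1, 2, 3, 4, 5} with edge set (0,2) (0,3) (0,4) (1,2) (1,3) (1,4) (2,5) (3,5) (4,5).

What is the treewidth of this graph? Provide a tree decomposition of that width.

Treewidth 3.
Bags: B1 = {0, 2, 3, 4}  B2 = {1, 2, 3, 4}  B3 = {2, 3, 4, 5}
Tree: B1–B2, B2–B3

Each bag holds 4 vertices, so the decomposition has width 3, which upper-bounds the treewidth. For the lower bound: the 4 vertex sets {0,3}, {1,2}, {4}, {5} are disjoint, each induces a connected subgraph, and every pair is joined by at least one edge of G. Contracting each set to a single vertex therefore yields K_{4} as a minor, and since treewidth is minor-monotone, tw(G) ≥ tw(K_{4}) = 3. The upper and lower bounds meet at 3, so that is the treewidth.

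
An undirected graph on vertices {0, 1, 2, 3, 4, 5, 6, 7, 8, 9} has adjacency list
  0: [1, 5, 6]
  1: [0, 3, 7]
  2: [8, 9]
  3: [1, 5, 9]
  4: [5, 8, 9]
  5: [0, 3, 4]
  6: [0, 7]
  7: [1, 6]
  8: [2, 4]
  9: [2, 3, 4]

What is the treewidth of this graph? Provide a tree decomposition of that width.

Each bag holds 3 vertices, so the decomposition has width 2, which upper-bounds the treewidth. The edges 8–2–9–4–8 form a cycle, so G is not a tree and its treewidth is at least 2. Therefore the treewidth is 2.

Treewidth 2.
One optimal decomposition is:
Bags: B1 = {2, 4, 8}  B2 = {2, 4, 9}  B3 = {4, 5, 9}  B4 = {3, 5, 9}  B5 = {0, 3, 5}  B6 = {0, 1, 3}  B7 = {0, 1, 6}  B8 = {1, 6, 7}
Tree: B1–B2, B2–B3, B3–B4, B4–B5, B5–B6, B6–B7, B7–B8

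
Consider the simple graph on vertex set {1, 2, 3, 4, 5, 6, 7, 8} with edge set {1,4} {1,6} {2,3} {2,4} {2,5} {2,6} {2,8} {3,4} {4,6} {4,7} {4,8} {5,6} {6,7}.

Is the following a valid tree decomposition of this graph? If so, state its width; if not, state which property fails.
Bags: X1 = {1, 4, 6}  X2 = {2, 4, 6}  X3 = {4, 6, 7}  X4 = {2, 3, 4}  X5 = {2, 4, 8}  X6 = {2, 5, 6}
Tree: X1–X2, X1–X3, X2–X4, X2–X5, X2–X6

Yes; width 2.

Every vertex of G appears in some bag (union = {1, 2, 3, 4, 5, 6, 7, 8}); every edge is covered by a bag; and for each vertex v the set of bags containing v is connected in the bag tree. The decomposition is therefore valid. The largest bag has 3 vertices, so the width is 2.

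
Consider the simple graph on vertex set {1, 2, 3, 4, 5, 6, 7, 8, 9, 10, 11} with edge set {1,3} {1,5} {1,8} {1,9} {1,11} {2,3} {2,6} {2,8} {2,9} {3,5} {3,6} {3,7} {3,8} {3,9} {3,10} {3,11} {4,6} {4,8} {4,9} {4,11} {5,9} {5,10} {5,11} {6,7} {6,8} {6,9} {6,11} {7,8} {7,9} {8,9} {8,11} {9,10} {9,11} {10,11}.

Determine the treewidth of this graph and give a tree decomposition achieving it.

Treewidth 4.
One optimal decomposition is:
Bags: B1 = {3, 6, 8, 9, 11}  B2 = {2, 3, 6, 8, 9}  B3 = {3, 6, 7, 8, 9}  B4 = {4, 6, 8, 9, 11}  B5 = {1, 3, 8, 9, 11}  B6 = {1, 3, 5, 9, 11}  B7 = {3, 5, 9, 10, 11}
Tree: B1–B2, B2–B3, B1–B4, B1–B5, B5–B6, B6–B7

Each bag holds 5 vertices, so the decomposition has width 4, which upper-bounds the treewidth. For the lower bound, the 5 vertices {1, 3, 8, 9, 11} are pairwise adjacent, and any tree decomposition puts a clique entirely inside one bag — forcing width ≥ 4. Hence tw(G) = 4 exactly.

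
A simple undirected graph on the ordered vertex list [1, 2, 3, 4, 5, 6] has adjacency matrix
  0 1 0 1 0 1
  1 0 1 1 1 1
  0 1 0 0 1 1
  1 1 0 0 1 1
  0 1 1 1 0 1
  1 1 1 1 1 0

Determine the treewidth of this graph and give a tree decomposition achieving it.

Each bag holds 4 vertices, so the decomposition has width 3, which upper-bounds the treewidth. On the other hand G contains the 4-clique {2, 3, 5, 6}. A clique must lie in a single bag of any decomposition, so no decomposition can have width below 3. Hence tw(G) = 3 exactly.

Treewidth 3.
One such decomposition:
Bags: B1 = {1, 2, 4, 6}  B2 = {2, 4, 5, 6}  B3 = {2, 3, 5, 6}
Tree: B1–B2, B2–B3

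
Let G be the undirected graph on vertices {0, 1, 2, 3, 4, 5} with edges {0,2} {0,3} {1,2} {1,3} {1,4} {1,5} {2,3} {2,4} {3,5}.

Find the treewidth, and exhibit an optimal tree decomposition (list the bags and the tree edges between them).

Each bag holds 3 vertices, so the decomposition has width 2, which upper-bounds the treewidth. Conversely, {0, 2, 3} is a clique of size 3, and the vertices of any clique must share a bag in every tree decomposition; so some bag has ≥ 3 vertices and tw(G) ≥ 2. The upper and lower bounds meet at 2, so that is the treewidth.

Treewidth 2.
One such decomposition:
Bags: B1 = {1, 2, 3}  B2 = {0, 2, 3}  B3 = {1, 2, 4}  B4 = {1, 3, 5}
Tree: B1–B2, B1–B3, B1–B4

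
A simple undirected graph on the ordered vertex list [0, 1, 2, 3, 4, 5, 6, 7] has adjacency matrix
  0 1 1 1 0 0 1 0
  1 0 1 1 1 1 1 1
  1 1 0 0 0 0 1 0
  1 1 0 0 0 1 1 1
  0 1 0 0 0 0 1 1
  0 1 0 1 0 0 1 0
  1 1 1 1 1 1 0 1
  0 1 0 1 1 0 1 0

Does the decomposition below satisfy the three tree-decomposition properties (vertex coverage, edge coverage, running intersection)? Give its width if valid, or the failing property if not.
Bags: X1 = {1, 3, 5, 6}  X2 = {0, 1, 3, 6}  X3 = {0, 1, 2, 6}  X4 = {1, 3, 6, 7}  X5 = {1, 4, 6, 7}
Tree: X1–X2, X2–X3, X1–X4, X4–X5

Yes; width 3.

Checking the three conditions: (i) the bags cover all of {0, 1, 2, 3, 4, 5, 6, 7}; (ii) for each edge, some bag contains both endpoints; (iii) the bags containing any fixed vertex form a subtree. All hold, so the decomposition is valid with width 4 − 1 = 3.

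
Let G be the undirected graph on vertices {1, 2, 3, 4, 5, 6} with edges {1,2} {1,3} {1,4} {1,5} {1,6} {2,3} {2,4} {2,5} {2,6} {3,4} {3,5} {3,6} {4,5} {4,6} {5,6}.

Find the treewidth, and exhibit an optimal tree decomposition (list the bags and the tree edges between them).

Treewidth 5.
One optimal decomposition is:
Bags: B1 = {1, 2, 3, 4, 5, 6}
Tree: (single bag)

A single bag containing all 6 vertices is trivially a valid decomposition of width 5. On the other hand G contains the 6-clique {1, 2, 3, 4, 5, 6}. A clique must lie in a single bag of any decomposition, so no decomposition can have width below 5. Hence tw(G) = 5 exactly.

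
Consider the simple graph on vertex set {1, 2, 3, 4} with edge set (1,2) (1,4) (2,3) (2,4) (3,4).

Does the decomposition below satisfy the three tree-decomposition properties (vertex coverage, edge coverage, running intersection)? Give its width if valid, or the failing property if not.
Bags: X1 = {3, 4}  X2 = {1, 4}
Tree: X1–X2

A tree decomposition must satisfy three properties: every vertex lies in some bag; for every edge, both endpoints lie together in some bag; and for every vertex, the bags containing it form a connected subtree. Here vertex 2 appears in no bag, so the decomposition is invalid.

No — vertex 2 appears in no bag.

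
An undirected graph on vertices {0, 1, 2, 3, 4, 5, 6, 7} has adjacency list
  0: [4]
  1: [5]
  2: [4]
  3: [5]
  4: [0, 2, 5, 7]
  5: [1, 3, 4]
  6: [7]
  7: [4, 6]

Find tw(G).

1

A width-1 tree decomposition is:
Bags: B1 = {0, 4}  B2 = {4, 5}  B3 = {3, 5}  B4 = {2, 4}  B5 = {1, 5}  B6 = {4, 7}  B7 = {6, 7}
Tree: B1–B2, B2–B3, B1–B4, B3–B5, B1–B6, B6–B7
Every bag has size at most 2, so the width is 2 − 1 = 1 and tw(G) ≤ 1. G has an edge, so its treewidth is at least 1. The upper and lower bounds meet at 1, so that is the treewidth.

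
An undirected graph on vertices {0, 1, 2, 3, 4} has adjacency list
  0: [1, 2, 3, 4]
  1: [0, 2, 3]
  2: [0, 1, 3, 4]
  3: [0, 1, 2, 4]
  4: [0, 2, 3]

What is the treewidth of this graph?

3

A width-3 tree decomposition is:
Bags: B1 = {0, 1, 2, 3}  B2 = {0, 2, 3, 4}
Tree: B1–B2
Each bag holds 4 vertices, so the decomposition has width 3, which upper-bounds the treewidth. For the lower bound, the 4 vertices {0, 1, 2, 3} are pairwise adjacent, and any tree decomposition puts a clique entirely inside one bag — forcing width ≥ 3. Combining the bounds, tw(G) = 3.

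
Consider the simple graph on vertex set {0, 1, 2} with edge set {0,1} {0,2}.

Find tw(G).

1

A width-1 tree decomposition is:
Bags: B1 = {0, 1}  B2 = {0, 2}
Tree: B1–B2
Every bag has size at most 2, so the width is 2 − 1 = 1 and tw(G) ≤ 1. G has an edge, so its treewidth is at least 1. Combining the bounds, tw(G) = 1.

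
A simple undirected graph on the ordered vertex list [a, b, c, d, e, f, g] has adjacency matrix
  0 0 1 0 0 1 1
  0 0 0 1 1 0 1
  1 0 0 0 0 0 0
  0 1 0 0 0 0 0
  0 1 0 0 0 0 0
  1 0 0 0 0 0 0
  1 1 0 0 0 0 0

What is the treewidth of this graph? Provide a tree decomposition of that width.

The largest bag has 2 vertices, giving width 1; this decomposition certifies tw(G) ≤ 1. G has an edge, so its treewidth is at least 1. Hence tw(G) = 1 exactly.

Treewidth 1.
One such decomposition:
Bags: B1 = {a, f}  B2 = {a, g}  B3 = {a, c}  B4 = {b, g}  B5 = {b, e}  B6 = {b, d}
Tree: B1–B2, B1–B3, B2–B4, B4–B5, B4–B6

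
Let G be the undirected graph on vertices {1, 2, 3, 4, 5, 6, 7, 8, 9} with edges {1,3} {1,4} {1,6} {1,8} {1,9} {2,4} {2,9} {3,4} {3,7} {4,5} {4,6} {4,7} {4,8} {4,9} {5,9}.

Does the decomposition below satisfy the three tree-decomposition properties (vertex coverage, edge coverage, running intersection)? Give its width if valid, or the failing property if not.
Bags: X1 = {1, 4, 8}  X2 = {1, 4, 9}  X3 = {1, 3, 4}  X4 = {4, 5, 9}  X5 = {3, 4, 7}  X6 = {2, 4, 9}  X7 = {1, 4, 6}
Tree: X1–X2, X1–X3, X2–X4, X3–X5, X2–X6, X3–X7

Vertex coverage: the bags together contain {1, 2, 3, 4, 5, 6, 7, 8, 9}, the full vertex set. Edge coverage: each edge of G has both endpoints in at least one bag. Running intersection: for every vertex, the bags containing it form a connected subtree. All three properties hold, so this is a valid tree decomposition of width max|bag| − 1 = 2, and hence tw(G) ≤ 2.

Yes; width 2.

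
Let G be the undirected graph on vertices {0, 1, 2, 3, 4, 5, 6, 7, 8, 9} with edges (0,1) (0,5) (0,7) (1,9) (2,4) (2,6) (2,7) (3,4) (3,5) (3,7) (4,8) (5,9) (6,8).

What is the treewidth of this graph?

A width-2 tree decomposition is:
Bags: B1 = {1, 5, 9}  B2 = {0, 1, 5}  B3 = {0, 3, 5}  B4 = {0, 3, 7}  B5 = {3, 4, 7}  B6 = {2, 4, 7}  B7 = {2, 4, 8}  B8 = {2, 6, 8}
Tree: B1–B2, B2–B3, B3–B4, B4–B5, B5–B6, B6–B7, B7–B8
The largest bag has 3 vertices, giving width 2; this decomposition certifies tw(G) ≤ 2. Since 9–1–0–5–9 is a cycle in G, G is not acyclic. Forests are exactly the graphs of treewidth ≤ 1, so tw(G) ≥ 2. Hence tw(G) = 2 exactly.

2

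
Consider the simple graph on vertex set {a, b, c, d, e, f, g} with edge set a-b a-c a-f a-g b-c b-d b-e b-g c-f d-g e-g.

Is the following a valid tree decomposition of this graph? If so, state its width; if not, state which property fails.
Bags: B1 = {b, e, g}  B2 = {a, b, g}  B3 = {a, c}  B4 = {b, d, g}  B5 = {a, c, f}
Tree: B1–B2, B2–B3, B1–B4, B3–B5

No — edge (b,c) lies in no bag.

A tree decomposition must satisfy three properties: every vertex lies in some bag; for every edge, both endpoints lie together in some bag; and for every vertex, the bags containing it form a connected subtree. Here edge (b,c) lies in no bag, so the decomposition is invalid.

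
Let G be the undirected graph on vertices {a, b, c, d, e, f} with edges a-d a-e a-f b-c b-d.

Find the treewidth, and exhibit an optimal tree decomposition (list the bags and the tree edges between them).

Treewidth 1.
One such decomposition:
Bags: B1 = {a, f}  B2 = {a, d}  B3 = {a, e}  B4 = {b, d}  B5 = {b, c}
Tree: B1–B2, B1–B3, B2–B4, B4–B5

Every bag has size at most 2, so the width is 2 − 1 = 1 and tw(G) ≤ 1. Since G has at least one edge (e.g. a–f), it is not an edgeless graph, so tw(G) ≥ 1. Combining the bounds, tw(G) = 1.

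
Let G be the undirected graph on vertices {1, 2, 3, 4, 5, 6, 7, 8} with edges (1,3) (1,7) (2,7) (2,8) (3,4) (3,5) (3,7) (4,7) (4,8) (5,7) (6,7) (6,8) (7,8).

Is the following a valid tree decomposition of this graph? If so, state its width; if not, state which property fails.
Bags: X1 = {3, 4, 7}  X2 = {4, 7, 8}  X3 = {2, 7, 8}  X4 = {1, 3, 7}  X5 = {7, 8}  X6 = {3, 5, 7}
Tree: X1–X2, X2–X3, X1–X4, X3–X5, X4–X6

No — vertex 6 appears in no bag.

A tree decomposition must satisfy three properties: every vertex lies in some bag; for every edge, both endpoints lie together in some bag; and for every vertex, the bags containing it form a connected subtree. Here vertex 6 appears in no bag, so the decomposition is invalid.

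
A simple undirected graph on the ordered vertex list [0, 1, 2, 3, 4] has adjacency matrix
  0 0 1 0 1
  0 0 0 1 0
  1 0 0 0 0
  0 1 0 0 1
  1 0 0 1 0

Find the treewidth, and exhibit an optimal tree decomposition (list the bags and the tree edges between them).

Treewidth 1.
One optimal decomposition is:
Bags: B1 = {0, 2}  B2 = {0, 4}  B3 = {3, 4}  B4 = {1, 3}
Tree: B1–B2, B2–B3, B3–B4

Every bag has size at most 2, so the width is 2 − 1 = 1 and tw(G) ≤ 1. Any graph with an edge has treewidth ≥ 1, and G has the edge 2–0. The upper and lower bounds meet at 1, so that is the treewidth.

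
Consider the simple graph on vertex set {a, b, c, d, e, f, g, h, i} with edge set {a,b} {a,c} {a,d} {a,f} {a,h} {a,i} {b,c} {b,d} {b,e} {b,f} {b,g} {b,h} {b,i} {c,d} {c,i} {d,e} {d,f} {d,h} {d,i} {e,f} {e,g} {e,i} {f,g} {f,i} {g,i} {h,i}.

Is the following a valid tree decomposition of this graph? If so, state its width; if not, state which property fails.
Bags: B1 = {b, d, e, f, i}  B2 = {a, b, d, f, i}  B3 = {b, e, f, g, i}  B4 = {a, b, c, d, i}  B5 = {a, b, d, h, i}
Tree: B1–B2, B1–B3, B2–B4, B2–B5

Every vertex of G appears in some bag (union = {a, b, c, d, e, f, g, h, i}); every edge is covered by a bag; and for each vertex v the set of bags containing v is connected in the bag tree. The decomposition is therefore valid. The largest bag has 5 vertices, so the width is 4.

Yes; width 4.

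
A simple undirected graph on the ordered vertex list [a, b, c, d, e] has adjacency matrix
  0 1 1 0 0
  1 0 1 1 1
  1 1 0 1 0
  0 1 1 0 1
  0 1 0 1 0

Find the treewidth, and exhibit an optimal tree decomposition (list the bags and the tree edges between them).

Treewidth 2.
Bags: B1 = {b, c, d}  B2 = {a, b, c}  B3 = {b, d, e}
Tree: B1–B2, B1–B3

Every bag has size at most 3, so the width is 3 − 1 = 2 and tw(G) ≤ 2. For the lower bound, the 3 vertices {b, d, e} are pairwise adjacent, and any tree decomposition puts a clique entirely inside one bag — forcing width ≥ 2. Hence tw(G) = 2 exactly.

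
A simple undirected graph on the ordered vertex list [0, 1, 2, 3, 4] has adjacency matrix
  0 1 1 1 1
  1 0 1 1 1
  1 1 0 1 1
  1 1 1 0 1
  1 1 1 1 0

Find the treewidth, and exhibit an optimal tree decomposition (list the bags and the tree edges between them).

Treewidth 4.
One such decomposition:
Bags: B1 = {0, 1, 2, 3, 4}
Tree: (single bag)

With just one bag of size 5, the width is 5 − 1 = 4, so tw(G) ≤ 4. On the other hand G contains the 5-clique {0, 1, 2, 3, 4}. A clique must lie in a single bag of any decomposition, so no decomposition can have width below 4. Hence tw(G) = 4 exactly.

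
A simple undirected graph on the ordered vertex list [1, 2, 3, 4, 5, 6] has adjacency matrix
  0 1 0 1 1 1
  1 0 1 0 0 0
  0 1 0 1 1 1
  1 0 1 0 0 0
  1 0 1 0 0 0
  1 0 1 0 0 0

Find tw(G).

2

A width-2 tree decomposition is:
Bags: B1 = {1, 2, 3}  B2 = {1, 3, 6}  B3 = {1, 3, 4}  B4 = {1, 3, 5}
Tree: B1–B2, B2–B3, B3–B4
Every bag has size at most 3, so the width is 3 − 1 = 2 and tw(G) ≤ 2. For the lower bound, G contains the cycle 2–1–6–3–2, so G is not a forest; only forests have treewidth ≤ 1, hence tw(G) ≥ 2. Therefore the treewidth is 2.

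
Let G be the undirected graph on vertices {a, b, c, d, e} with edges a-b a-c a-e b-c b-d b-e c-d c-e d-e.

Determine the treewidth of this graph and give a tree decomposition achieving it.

Each bag holds 4 vertices, so the decomposition has width 3, which upper-bounds the treewidth. For the lower bound, the 4 vertices {b, c, d, e} are pairwise adjacent, and any tree decomposition puts a clique entirely inside one bag — forcing width ≥ 3. Hence tw(G) = 3 exactly.

Treewidth 3.
One optimal decomposition is:
Bags: B1 = {a, b, c, e}  B2 = {b, c, d, e}
Tree: B1–B2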